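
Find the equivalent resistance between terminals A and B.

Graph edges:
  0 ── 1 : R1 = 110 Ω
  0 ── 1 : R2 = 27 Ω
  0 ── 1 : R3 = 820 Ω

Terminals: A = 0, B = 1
Reduce the network between node 0 (A) and node 1 (B) by series/parallel combination:
  Rp1 = R1 ‖ R2 ‖ R3 (parallel, all between nodes 0 and 1) = 1/(1/110 + 1/27 + 1/820) = 21.12 Ω
R_eq = 21.12 Ω

Final answer: 21.12 Ω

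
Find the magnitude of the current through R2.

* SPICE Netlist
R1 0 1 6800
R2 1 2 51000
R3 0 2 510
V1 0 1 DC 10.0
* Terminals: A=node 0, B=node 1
Nodal analysis, taking node 1 as the 0 V reference.
Source V1 fixes V_0 = 10 V.
KCL at each unknown node (sum of currents leaving = 0; resistances in Ω):
  Node 2: (V_2 - 0)/51000 + (V_2 - 10)/510 = 0
Collecting terms: 0.00198 × V_2 = 0.01961  =>  V_2 = 9.901 V
I_R2 = (V_1 - V_2)/R2 = (0 - 9.901)/51000 = -0.0001941 A
|I_R2| = 0.0001941 A

Final answer: |I_R2| = 0.0001941 A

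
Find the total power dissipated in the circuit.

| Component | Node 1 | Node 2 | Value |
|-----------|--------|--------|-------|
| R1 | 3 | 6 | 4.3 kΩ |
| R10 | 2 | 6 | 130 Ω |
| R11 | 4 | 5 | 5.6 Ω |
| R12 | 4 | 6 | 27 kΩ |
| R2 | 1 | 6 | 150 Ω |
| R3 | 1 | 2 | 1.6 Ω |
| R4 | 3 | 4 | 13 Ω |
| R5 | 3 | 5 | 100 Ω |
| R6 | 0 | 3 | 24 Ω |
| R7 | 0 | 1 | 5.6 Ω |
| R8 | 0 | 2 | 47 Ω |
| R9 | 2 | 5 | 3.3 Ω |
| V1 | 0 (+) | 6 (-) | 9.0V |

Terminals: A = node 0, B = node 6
Nodal analysis, taking node 6 as the 0 V reference.
Source V1 fixes V_0 = 9 V.
KCL at each unknown node (sum of currents leaving = 0; resistances in Ω):
  Node 1: (V_1 - 0)/150 + (V_1 - V_2)/1.6 + (V_1 - 9)/5.6 = 0
  Node 2: (V_2 - V_1)/1.6 + (V_2 - 9)/47 + (V_2 - V_5)/3.3 + (V_2 - 0)/130 = 0
  Node 3: (V_3 - 0)/4300 + (V_3 - V_4)/13 + (V_3 - V_5)/100 + (V_3 - 9)/24 = 0
  Node 4: (V_4 - V_3)/13 + (V_4 - V_5)/5.6 + (V_4 - 0)/27000 = 0
  Node 5: (V_5 - V_3)/100 + (V_5 - V_2)/3.3 + (V_5 - V_4)/5.6 = 0
Collecting terms (coefficients in siemens):
  0.8102·V_1 - 0.625·V_2 = 1.607
  0.957·V_2 - 0.625·V_1 - 0.303·V_5 = 0.1915
  0.1288·V_3 - 0.07692·V_4 - 0.01·V_5 = 0.375
  0.2555·V_4 - 0.07692·V_3 - 0.1786·V_5 = 0
  0.4916·V_5 - 0.303·V_2 - 0.01·V_3 - 0.1786·V_4 = 0
Solving these 5 simultaneous equations (Gaussian elimination) gives:
  V_1 = 8.464 V, V_2 = 8.401 V, V_3 = 8.643 V, V_4 = 8.501 V
  V_5 = 8.442 V
Power in each resistor, P = (ΔV)²/R:
  P_R1 = (8.643 - 0)²/4300 = 0.01737 W
  P_R2 = (8.464 - 0)²/150 = 0.4776 W
  P_R3 = (8.464 - 8.401)²/1.6 = 0.002473 W
  P_R4 = (8.643 - 8.501)²/13 = 0.001536 W
  P_R5 = (8.643 - 8.442)²/100 = 0.0004017 W
  P_R6 = (9 - 8.643)²/24 = 0.005317 W
  P_R7 = (9 - 8.464)²/5.6 = 0.05133 W
  P_R8 = (9 - 8.401)²/47 = 0.007636 W
  P_R9 = (8.401 - 8.442)²/3.3 = 0.0005205 W
  P_R10 = (8.401 - 0)²/130 = 0.5429 W
  P_R11 = (8.501 - 8.442)²/5.6 = 0.0006239 W
  P_R12 = (8.501 - 0)²/27000 = 0.002677 W
P_total = P_R1 + P_R2 + P_R3 + P_R4 + P_R5 + P_R6 + P_R7 + P_R8 + P_R9 + P_R10 + P_R11 + P_R12 = 1.11 W

Final answer: 1.11 W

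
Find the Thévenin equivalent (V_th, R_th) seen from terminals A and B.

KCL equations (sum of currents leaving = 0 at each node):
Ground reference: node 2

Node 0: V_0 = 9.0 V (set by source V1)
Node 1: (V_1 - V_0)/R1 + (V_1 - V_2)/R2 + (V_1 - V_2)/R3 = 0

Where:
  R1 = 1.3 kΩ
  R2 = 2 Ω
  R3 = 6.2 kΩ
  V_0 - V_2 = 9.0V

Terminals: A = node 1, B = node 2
Step 1 — V_th is the open-circuit voltage V_A - V_B (nothing connected across the terminals).
Nodal analysis, taking node 2 as the 0 V reference.
Source V1 fixes V_0 = 9 V.
KCL at each unknown node (sum of currents leaving = 0; resistances in Ω):
  Node 1: (V_1 - 9)/1300 + (V_1 - 0)/2 + (V_1 - 0)/6200 = 0
Collecting terms: 0.5009 × V_1 = 0.006923  =>  V_1 = 0.01382 V
V_th = V_1 - V_2 = 0.01382 - 0 = 0.01382 V
Step 2 — R_th: zero the source — replace V1 by a short circuit (node 2 merges into node 0) — and find the resistance seen between A (node 1) and B (node 0).
Reduce the network between node 1 (A) and node 0 (B) by series/parallel combination:
  Rp1 = R1 ‖ R2 ‖ R3 (parallel, all between nodes 0 and 1) = 1/(1/1300 + 1/2 + 1/6200) = 1.996 Ω
R_th = 1.996 Ω

Final answer: V_th = 0.01382 V, R_th = 1.996 Ω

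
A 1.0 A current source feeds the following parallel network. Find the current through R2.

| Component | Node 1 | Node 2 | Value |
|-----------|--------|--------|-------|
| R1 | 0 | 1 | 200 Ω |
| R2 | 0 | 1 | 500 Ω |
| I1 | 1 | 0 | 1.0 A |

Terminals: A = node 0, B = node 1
All resistors sit directly between nodes 0 and 1, so they are in parallel and share one voltage V; the full source current 1 A splits among them.
1/R_par = 1/200 + 1/500 = 0.007 S  =>  R_par = 142.9 Ω
V = I × R_par = 1 × 142.9 = 142.9 V
I_R2 = V/R2 = 142.9/500 = 0.2857 A

Final answer: 0.2857 A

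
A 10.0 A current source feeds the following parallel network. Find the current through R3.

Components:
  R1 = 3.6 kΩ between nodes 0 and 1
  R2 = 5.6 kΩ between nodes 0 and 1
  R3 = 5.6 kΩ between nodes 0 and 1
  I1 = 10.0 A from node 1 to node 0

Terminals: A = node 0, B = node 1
All resistors sit directly between nodes 0 and 1, so they are in parallel and share one voltage V; the full source current 10 A splits among them.
1/R_par = 1/3600 + 1/5600 + 1/5600 = 0.0006349 S  =>  R_par = 1575 Ω
V = I × R_par = 10 × 1575 = 15750 V
I_R3 = V/R3 = 15750/5600 = 2.812 A

Final answer: 2.812 A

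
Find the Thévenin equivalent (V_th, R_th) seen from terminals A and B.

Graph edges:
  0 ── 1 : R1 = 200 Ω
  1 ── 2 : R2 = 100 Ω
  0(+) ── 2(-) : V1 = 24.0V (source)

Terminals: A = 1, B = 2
Step 1 — V_th is the open-circuit voltage V_A - V_B (nothing connected across the terminals).
Nodal analysis, taking node 2 as the 0 V reference.
Source V1 fixes V_0 = 24 V.
KCL at each unknown node (sum of currents leaving = 0; resistances in Ω):
  Node 1: (V_1 - 24)/200 + (V_1 - 0)/100 = 0
Collecting terms: 0.015 × V_1 = 0.12  =>  V_1 = 8 V
V_th = V_1 - V_2 = 8 - 0 = 8 V
Step 2 — R_th: zero the source — replace V1 by a short circuit (node 2 merges into node 0) — and find the resistance seen between A (node 1) and B (node 0).
Reduce the network between node 1 (A) and node 0 (B) by series/parallel combination:
  Rp1 = R1 ‖ R2 (parallel, both between nodes 0 and 1) = 1/(1/200 + 1/100) = 66.67 Ω
R_th = 66.67 Ω

Final answer: V_th = 8 V, R_th = 66.67 Ω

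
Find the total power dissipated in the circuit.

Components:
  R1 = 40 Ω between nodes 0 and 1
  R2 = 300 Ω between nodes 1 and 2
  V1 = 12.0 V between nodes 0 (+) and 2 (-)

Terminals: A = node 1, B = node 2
Nodal analysis, taking node 2 as the 0 V reference.
Source V1 fixes V_0 = 12 V.
KCL at each unknown node (sum of currents leaving = 0; resistances in Ω):
  Node 1: (V_1 - 12)/40 + (V_1 - 0)/300 = 0
Collecting terms: 0.02833 × V_1 = 0.3  =>  V_1 = 10.59 V
Power in each resistor, P = (ΔV)²/R:
  P_R1 = (12 - 10.59)²/40 = 0.04983 W
  P_R2 = (10.59 - 0)²/300 = 0.3737 W
P_total = P_R1 + P_R2 = 0.4235 W

Final answer: 0.4235 W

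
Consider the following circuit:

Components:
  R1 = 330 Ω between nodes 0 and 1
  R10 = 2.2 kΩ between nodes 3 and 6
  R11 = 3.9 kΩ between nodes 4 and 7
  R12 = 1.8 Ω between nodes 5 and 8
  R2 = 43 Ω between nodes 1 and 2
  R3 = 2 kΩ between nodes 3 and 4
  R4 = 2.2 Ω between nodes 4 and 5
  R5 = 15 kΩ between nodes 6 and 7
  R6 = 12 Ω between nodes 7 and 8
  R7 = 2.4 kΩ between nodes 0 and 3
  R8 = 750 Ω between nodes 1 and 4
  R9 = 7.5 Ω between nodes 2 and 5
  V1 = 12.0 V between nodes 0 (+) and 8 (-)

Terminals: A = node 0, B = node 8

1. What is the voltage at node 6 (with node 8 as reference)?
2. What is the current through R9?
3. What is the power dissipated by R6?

Nodal analysis, taking node 8 as the 0 V reference.
Source V1 fixes V_0 = 12 V.
KCL at each unknown node (sum of currents leaving = 0; resistances in Ω):
  Node 1: (V_1 - 12)/330 + (V_1 - V_2)/43 + (V_1 - V_4)/750 = 0
  Node 2: (V_2 - V_1)/43 + (V_2 - V_5)/7.5 = 0
  Node 3: (V_3 - V_4)/2000 + (V_3 - 12)/2400 + (V_3 - V_6)/2200 = 0
  Node 4: (V_4 - V_3)/2000 + (V_4 - V_5)/2.2 + (V_4 - V_1)/750 + (V_4 - V_7)/3900 = 0
  Node 5: (V_5 - V_4)/2.2 + (V_5 - V_2)/7.5 + (V_5 - 0)/1.8 = 0
  Node 6: (V_6 - V_7)/15000 + (V_6 - V_3)/2200 = 0
  Node 7: (V_7 - V_6)/15000 + (V_7 - 0)/12 + (V_7 - V_4)/3900 = 0
Collecting terms (coefficients in siemens):
  0.02762·V_1 - 0.02326·V_2 - 0.001333·V_4 = 0.03636
  0.1566·V_2 - 0.02326·V_1 - 0.1333·V_5 = 0
  0.001371·V_3 - 0.0005·V_4 - 0.0004545·V_6 = 0.005
  0.4566·V_4 - 0.001333·V_1 - 0.0005·V_3 - 0.4545·V_5 - 0.0002564·V_7 = 0
  1.143·V_5 - 0.1333·V_2 - 0.4545·V_4 = 0
  0.0005212·V_6 - 0.0004545·V_3 - 0.00006667·V_7 = 0
  0.08366·V_7 - 0.0002564·V_4 - 0.00006667·V_6 = 0
Solving these 7 simultaneous equations (Gaussian elimination) gives:
  V_1 = 1.559 V, V_2 = 0.2839 V, V_3 = 5.166 V, V_4 = 0.07143 V
  V_5 = 0.0615 V, V_6 = 4.506 V, V_7 = 0.00381 V
Part 1:
  Read off the nodal solution: V_6 = 4.506 V
Part 2:
  I_R9 = (V_2 - V_5)/R9 = (0.2839 - 0.0615)/7.5 = 0.02966 A
  Magnitude: I_R9 = 0.02966 A
Part 3:
  I_R6 = (V_7 - V_8)/R6 = (0.00381 - 0)/12 = 0.0003175 A
  P_R6 = I_R6² × R6 = (0.0003175)² × 12 = 0.000001209 W

Final answers:
1. V_6 = 4.506 V
2. I_R9 = 0.02966 A
3. P_R6 = 1.209e-06 W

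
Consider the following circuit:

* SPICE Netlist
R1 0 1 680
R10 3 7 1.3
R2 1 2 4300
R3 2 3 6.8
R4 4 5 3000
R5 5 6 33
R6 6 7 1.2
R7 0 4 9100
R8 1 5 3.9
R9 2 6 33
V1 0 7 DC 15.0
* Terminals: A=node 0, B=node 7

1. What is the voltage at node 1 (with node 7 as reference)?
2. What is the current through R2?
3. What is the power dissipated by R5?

Nodal analysis, taking node 7 as the 0 V reference.
Source V1 fixes V_0 = 15 V.
KCL at each unknown node (sum of currents leaving = 0; resistances in Ω):
  Node 1: (V_1 - 15)/680 + (V_1 - V_2)/4300 + (V_1 - V_5)/3.9 = 0
  Node 2: (V_2 - V_1)/4300 + (V_2 - V_3)/6.8 + (V_2 - V_6)/33 = 0
  Node 3: (V_3 - V_2)/6.8 + (V_3 - 0)/1.3 = 0
  Node 4: (V_4 - V_5)/3000 + (V_4 - 15)/9100 = 0
  Node 5: (V_5 - V_4)/3000 + (V_5 - V_6)/33 + (V_5 - V_1)/3.9 = 0
  Node 6: (V_6 - V_5)/33 + (V_6 - 0)/1.2 + (V_6 - V_2)/33 = 0
Collecting terms (coefficients in siemens):
  0.2581·V_1 - 0.0002326·V_2 - 0.2564·V_5 = 0.02206
  0.1776·V_2 - 0.0002326·V_1 - 0.1471·V_3 - 0.0303·V_6 = 0
  0.9163·V_3 - 0.1471·V_2 = 0
  0.0004432·V_4 - 0.0003333·V_5 = 0.001648
  0.287·V_5 - 0.2564·V_1 - 0.0003333·V_4 - 0.0303·V_6 = 0
  0.8939·V_6 - 0.0303·V_2 - 0.0303·V_5 = 0
Solving these 6 simultaneous equations (Gaussian elimination) gives:
  V_1 = 0.8265 V, V_2 = 0.006266 V, V_3 = 0.001006 V, V_4 = 4.28 V
  V_5 = 0.7459 V, V_6 = 0.0255 V
Part 1:
  Read off the nodal solution: V_1 = 0.8265 V
Part 2:
  I_R2 = (V_1 - V_2)/R2 = (0.8265 - 0.006266)/4300 = 0.0001907 A
  Magnitude: I_R2 = 0.0001907 A
Part 3:
  I_R5 = (V_5 - V_6)/R5 = (0.7459 - 0.0255)/33 = 0.02183 A
  P_R5 = I_R5² × R5 = (0.02183)² × 33 = 0.01573 W

Final answers:
1. V_1 = 0.8265 V
2. I_R2 = 0.0001907 A
3. P_R5 = 0.01573 W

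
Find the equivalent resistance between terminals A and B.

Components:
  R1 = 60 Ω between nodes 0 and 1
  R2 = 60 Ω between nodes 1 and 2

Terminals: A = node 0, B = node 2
Reduce the network between node 0 (A) and node 2 (B) by series/parallel combination:
  Rs1 = R1 + R2 (series, joined only at node 1) = 60 + 60 = 120 Ω
R_eq = 120 Ω

Final answer: 120 Ω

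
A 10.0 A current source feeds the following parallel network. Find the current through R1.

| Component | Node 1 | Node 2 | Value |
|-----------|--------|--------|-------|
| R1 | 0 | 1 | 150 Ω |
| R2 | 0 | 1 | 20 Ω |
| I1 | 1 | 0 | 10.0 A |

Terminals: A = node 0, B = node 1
All resistors sit directly between nodes 0 and 1, so they are in parallel and share one voltage V; the full source current 10 A splits among them.
1/R_par = 1/150 + 1/20 = 0.05667 S  =>  R_par = 17.65 Ω
V = I × R_par = 10 × 17.65 = 176.5 V
I_R1 = V/R1 = 176.5/150 = 1.176 A

Final answer: 1.176 A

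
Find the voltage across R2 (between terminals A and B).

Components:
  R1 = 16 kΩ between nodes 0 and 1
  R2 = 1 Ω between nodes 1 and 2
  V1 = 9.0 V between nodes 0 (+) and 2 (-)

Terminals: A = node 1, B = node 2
R1 and R2 are in series across V1 (node 0 → node 1 → node 2), and the output A–B is taken across R2, so this is a voltage divider.
Series current: I = V1/(R1 + R2) = 9/(16000 + 1) = 9/16000 = 0.0005625 A
V_R2 = I × R2 = V1 × R2/(R1 + R2) = 9 × 1/16000 = 0.0005625 V

Final answer: 0.0005625 V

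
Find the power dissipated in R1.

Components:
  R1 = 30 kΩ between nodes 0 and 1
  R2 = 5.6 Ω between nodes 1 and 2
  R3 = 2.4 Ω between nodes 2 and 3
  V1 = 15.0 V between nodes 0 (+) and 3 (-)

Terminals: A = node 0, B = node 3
Nodal analysis, taking node 3 as the 0 V reference.
Source V1 fixes V_0 = 15 V.
KCL at each unknown node (sum of currents leaving = 0; resistances in Ω):
  Node 1: (V_1 - 15)/30000 + (V_1 - V_2)/5.6 = 0
  Node 2: (V_2 - V_1)/5.6 + (V_2 - 0)/2.4 = 0
Collecting terms (coefficients in siemens):
  0.1786·V_1 - 0.1786·V_2 = 0.0005
  0.5952·V_2 - 0.1786·V_1 = 0
Determinant D = (0.1786)(0.5952) - (-0.1786)(-0.1786) = 0.07442
V_1 = [(0.0005)(0.5952) - (-0.1786)(0)]/D = 0.003999 V
V_2 = [(0.1786)(0) - (0.0005)(-0.1786)]/D = 0.0012 V
I_R1 = (V_0 - V_1)/R1 = (15 - 0.003999)/30000 = 0.0004999 A
P_R1 = I_R1² × R1 = (0.0004999)² × 30000 = 0.007496 W

Final answer: 0.007496 W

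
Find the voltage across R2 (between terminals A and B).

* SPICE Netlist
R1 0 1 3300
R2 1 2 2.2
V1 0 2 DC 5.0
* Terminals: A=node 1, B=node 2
R1 and R2 are in series across V1 (node 0 → node 1 → node 2), and the output A–B is taken across R2, so this is a voltage divider.
Series current: I = V1/(R1 + R2) = 5/(3300 + 2.2) = 5/3302 = 0.001514 A
V_R2 = I × R2 = V1 × R2/(R1 + R2) = 5 × 2.2/3302 = 0.003331 V

Final answer: 0.003331 V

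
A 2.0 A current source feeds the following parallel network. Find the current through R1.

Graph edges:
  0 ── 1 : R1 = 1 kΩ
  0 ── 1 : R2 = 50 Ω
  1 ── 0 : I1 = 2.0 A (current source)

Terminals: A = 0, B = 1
All resistors sit directly between nodes 0 and 1, so they are in parallel and share one voltage V; the full source current 2 A splits among them.
1/R_par = 1/1000 + 1/50 = 0.021 S  =>  R_par = 47.62 Ω
V = I × R_par = 2 × 47.62 = 95.24 V
I_R1 = V/R1 = 95.24/1000 = 0.09524 A

Final answer: 0.09524 A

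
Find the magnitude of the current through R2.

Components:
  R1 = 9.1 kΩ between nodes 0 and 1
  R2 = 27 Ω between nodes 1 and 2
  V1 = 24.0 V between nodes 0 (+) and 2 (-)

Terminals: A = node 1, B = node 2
Nodal analysis, taking node 2 as the 0 V reference.
Source V1 fixes V_0 = 24 V.
KCL at each unknown node (sum of currents leaving = 0; resistances in Ω):
  Node 1: (V_1 - 24)/9100 + (V_1 - 0)/27 = 0
Collecting terms: 0.03715 × V_1 = 0.002637  =>  V_1 = 0.071 V
I_R2 = (V_1 - V_2)/R2 = (0.071 - 0)/27 = 0.00263 A
|I_R2| = 0.00263 A

Final answer: |I_R2| = 0.00263 A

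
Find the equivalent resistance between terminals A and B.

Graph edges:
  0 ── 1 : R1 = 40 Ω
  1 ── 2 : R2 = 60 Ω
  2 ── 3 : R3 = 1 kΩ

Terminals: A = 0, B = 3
Reduce the network between node 0 (A) and node 3 (B) by series/parallel combination:
  Rs1 = R1 + R2 (series, joined only at node 1) = 40 + 60 = 100 Ω
  Rs2 = R3 + Rs1 (series, joined only at node 2) = 1000 + 100 = 1100 Ω
R_eq = 1.1 kΩ

Final answer: 1.1 kΩ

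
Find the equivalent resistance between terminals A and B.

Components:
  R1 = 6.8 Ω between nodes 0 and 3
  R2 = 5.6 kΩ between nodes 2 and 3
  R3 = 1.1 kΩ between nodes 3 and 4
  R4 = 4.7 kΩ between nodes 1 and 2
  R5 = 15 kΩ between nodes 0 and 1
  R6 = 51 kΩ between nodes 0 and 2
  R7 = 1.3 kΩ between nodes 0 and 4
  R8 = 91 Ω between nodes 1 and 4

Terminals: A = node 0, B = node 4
The network is not a plain series/parallel combination. Inject a 1 A test current into terminal A (node 0) and return it from terminal B (node 4); then R_eq = V_A / (1 A).
Nodal analysis, taking node 4 as the 0 V reference.
Current source I_test pushes 1 A into node 0 and draws it out of node 4.
KCL at each unknown node (sum of currents leaving = 0; resistances in Ω):
  Node 0: (V_0 - V_3)/6.8 + (V_0 - V_1)/15000 + (V_0 - V_2)/51000 + (V_0 - 0)/1300 - 1 = 0
  Node 1: (V_1 - V_0)/15000 + (V_1 - V_2)/4700 + (V_1 - 0)/91 = 0
  Node 2: (V_2 - V_0)/51000 + (V_2 - V_1)/4700 + (V_2 - V_3)/5600 = 0
  Node 3: (V_3 - V_0)/6.8 + (V_3 - V_2)/5600 + (V_3 - 0)/1100 = 0
Collecting terms (coefficients in siemens):
  0.1479·V_0 - 0.00006667·V_1 - 0.00001961·V_2 - 0.1471·V_3 = 1
  0.01127·V_1 - 0.00006667·V_0 - 0.0002128·V_2 = 0
  0.0004109·V_2 - 0.00001961·V_0 - 0.0002128·V_1 - 0.0001786·V_3 = 0
  0.1481·V_3 - 0.1471·V_0 - 0.0001786·V_2 = 0
Solving these 4 simultaneous equations (Gaussian elimination) gives:
  V_0 = 544 V, V_1 = 8.222 V, V_2 = 265 V, V_3 = 540.3 V
R_eq = V_0 / 1 A = 544 Ω

Final answer: 544 Ω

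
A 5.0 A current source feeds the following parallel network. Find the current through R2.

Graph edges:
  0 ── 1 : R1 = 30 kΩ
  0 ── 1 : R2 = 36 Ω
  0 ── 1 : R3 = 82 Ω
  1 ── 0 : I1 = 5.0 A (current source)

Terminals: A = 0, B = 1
All resistors sit directly between nodes 0 and 1, so they are in parallel and share one voltage V; the full source current 5 A splits among them.
1/R_par = 1/30000 + 1/36 + 1/82 = 0.04001 S  =>  R_par = 25 Ω
V = I × R_par = 5 × 25 = 125 V
I_R2 = V/R2 = 125/36 = 3.472 A

Final answer: 3.472 A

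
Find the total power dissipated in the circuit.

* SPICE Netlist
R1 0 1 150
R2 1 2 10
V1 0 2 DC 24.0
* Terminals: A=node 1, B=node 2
Nodal analysis, taking node 2 as the 0 V reference.
Source V1 fixes V_0 = 24 V.
KCL at each unknown node (sum of currents leaving = 0; resistances in Ω):
  Node 1: (V_1 - 24)/150 + (V_1 - 0)/10 = 0
Collecting terms: 0.1067 × V_1 = 0.16  =>  V_1 = 1.5 V
Power in each resistor, P = (ΔV)²/R:
  P_R1 = (24 - 1.5)²/150 = 3.375 W
  P_R2 = (1.5 - 0)²/10 = 0.225 W
P_total = P_R1 + P_R2 = 3.6 W

Final answer: 3.6 W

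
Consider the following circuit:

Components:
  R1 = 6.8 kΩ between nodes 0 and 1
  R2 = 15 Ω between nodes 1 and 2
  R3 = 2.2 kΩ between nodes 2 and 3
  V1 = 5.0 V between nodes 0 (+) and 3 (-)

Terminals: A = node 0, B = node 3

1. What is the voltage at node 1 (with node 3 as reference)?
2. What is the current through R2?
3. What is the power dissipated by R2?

Nodal analysis, taking node 3 as the 0 V reference.
Source V1 fixes V_0 = 5 V.
KCL at each unknown node (sum of currents leaving = 0; resistances in Ω):
  Node 1: (V_1 - 5)/6800 + (V_1 - V_2)/15 = 0
  Node 2: (V_2 - V_1)/15 + (V_2 - 0)/2200 = 0
Collecting terms (coefficients in siemens):
  0.06681·V_1 - 0.06667·V_2 = 0.0007353
  0.06712·V_2 - 0.06667·V_1 = 0
Determinant D = (0.06681)(0.06712) - (-0.06667)(-0.06667) = 0.00004017
V_1 = [(0.0007353)(0.06712) - (-0.06667)(0)]/D = 1.229 V
V_2 = [(0.06681)(0) - (0.0007353)(-0.06667)]/D = 1.22 V
Part 1:
  Read off the nodal solution: V_1 = 1.229 V
Part 2:
  I_R2 = (V_1 - V_2)/R2 = (1.229 - 1.22)/15 = 0.0005546 A
  Magnitude: I_R2 = 0.0005546 A
Part 3:
  I_R2 = (V_1 - V_2)/R2 = (1.229 - 1.22)/15 = 0.0005546 A
  P_R2 = I_R2² × R2 = (0.0005546)² × 15 = 0.000004614 W

Final answers:
1. V_1 = 1.229 V
2. I_R2 = 0.0005546 A
3. P_R2 = 4.614e-06 W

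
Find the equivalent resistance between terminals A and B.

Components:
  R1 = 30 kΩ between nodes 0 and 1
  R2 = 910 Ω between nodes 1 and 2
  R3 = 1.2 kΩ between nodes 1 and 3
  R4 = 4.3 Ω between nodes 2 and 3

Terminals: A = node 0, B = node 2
Reduce the network between node 0 (A) and node 2 (B) by series/parallel combination:
  Rs1 = R3 + R4 (series, joined only at node 3) = 1200 + 4.3 = 1204 Ω
  Rp1 = R2 ‖ Rs1 (parallel, both between nodes 1 and 2) = 1/(1/910 + 1/1204) = 518.3 Ω
  Rs2 = R1 + Rp1 (series, joined only at node 1) = 30000 + 518.3 = 30520 Ω
R_eq = 30.52 kΩ

Final answer: 30.52 kΩ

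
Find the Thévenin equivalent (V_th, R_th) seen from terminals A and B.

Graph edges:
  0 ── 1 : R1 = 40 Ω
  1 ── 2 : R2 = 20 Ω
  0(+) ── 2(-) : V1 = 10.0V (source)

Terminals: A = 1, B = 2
Step 1 — V_th is the open-circuit voltage V_A - V_B (nothing connected across the terminals).
Nodal analysis, taking node 2 as the 0 V reference.
Source V1 fixes V_0 = 10 V.
KCL at each unknown node (sum of currents leaving = 0; resistances in Ω):
  Node 1: (V_1 - 10)/40 + (V_1 - 0)/20 = 0
Collecting terms: 0.075 × V_1 = 0.25  =>  V_1 = 3.333 V
V_th = V_1 - V_2 = 3.333 - 0 = 3.333 V
Step 2 — R_th: zero the source — replace V1 by a short circuit (node 2 merges into node 0) — and find the resistance seen between A (node 1) and B (node 0).
Reduce the network between node 1 (A) and node 0 (B) by series/parallel combination:
  Rp1 = R1 ‖ R2 (parallel, both between nodes 0 and 1) = 1/(1/40 + 1/20) = 13.33 Ω
R_th = 13.33 Ω

Final answer: V_th = 3.333 V, R_th = 13.33 Ω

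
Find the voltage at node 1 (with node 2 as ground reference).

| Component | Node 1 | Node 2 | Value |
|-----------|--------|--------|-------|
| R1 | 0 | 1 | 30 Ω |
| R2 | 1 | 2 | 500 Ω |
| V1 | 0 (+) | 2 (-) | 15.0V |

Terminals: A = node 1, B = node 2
Nodal analysis, taking node 2 as the 0 V reference.
Source V1 fixes V_0 = 15 V.
KCL at each unknown node (sum of currents leaving = 0; resistances in Ω):
  Node 1: (V_1 - 15)/30 + (V_1 - 0)/500 = 0
Collecting terms: 0.03533 × V_1 = 0.5  =>  V_1 = 14.15 V
The requested potential is V_1 = 14.15 V.

Final answer: V_1 = 14.15 V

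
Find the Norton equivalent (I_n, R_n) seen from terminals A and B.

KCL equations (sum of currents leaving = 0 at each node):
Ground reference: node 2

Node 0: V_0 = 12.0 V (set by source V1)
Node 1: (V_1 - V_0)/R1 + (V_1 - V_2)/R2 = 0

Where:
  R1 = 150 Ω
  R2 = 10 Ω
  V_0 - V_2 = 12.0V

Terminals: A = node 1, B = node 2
Find the Thévenin equivalent first; then I_n = V_th/R_th and R_n = R_th.
Step 1 — V_th is the open-circuit voltage V_A - V_B (nothing connected across the terminals).
Nodal analysis, taking node 2 as the 0 V reference.
Source V1 fixes V_0 = 12 V.
KCL at each unknown node (sum of currents leaving = 0; resistances in Ω):
  Node 1: (V_1 - 12)/150 + (V_1 - 0)/10 = 0
Collecting terms: 0.1067 × V_1 = 0.08  =>  V_1 = 0.75 V
V_th = V_1 - V_2 = 0.75 - 0 = 0.75 V
Step 2 — R_th: zero the source — replace V1 by a short circuit (node 2 merges into node 0) — and find the resistance seen between A (node 1) and B (node 0).
Reduce the network between node 1 (A) and node 0 (B) by series/parallel combination:
  Rp1 = R1 ‖ R2 (parallel, both between nodes 0 and 1) = 1/(1/150 + 1/10) = 9.375 Ω
R_th = 9.375 Ω
I_n = V_th/R_th = 0.75/9.375 = 0.08 A, and R_n = R_th = 9.375 Ω

Final answer: I_n = 0.08 A, R_n = 9.375 Ω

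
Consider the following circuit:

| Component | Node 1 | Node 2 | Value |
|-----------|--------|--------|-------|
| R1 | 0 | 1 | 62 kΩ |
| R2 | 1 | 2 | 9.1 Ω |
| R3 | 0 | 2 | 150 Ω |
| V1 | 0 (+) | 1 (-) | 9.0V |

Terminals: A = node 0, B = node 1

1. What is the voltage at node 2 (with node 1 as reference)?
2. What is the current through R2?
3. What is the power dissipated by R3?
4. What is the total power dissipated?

Nodal analysis, taking node 1 as the 0 V reference.
Source V1 fixes V_0 = 9 V.
KCL at each unknown node (sum of currents leaving = 0; resistances in Ω):
  Node 2: (V_2 - 0)/9.1 + (V_2 - 9)/150 = 0
Collecting terms: 0.1166 × V_2 = 0.06  =>  V_2 = 0.5148 V
Part 1:
  Read off the nodal solution: V_2 = 0.5148 V
Part 2:
  I_R2 = (V_1 - V_2)/R2 = (0 - 0.5148)/9.1 = -0.05657 A
  Magnitude: I_R2 = 0.05657 A
Part 3:
  I_R3 = (V_0 - V_2)/R3 = (9 - 0.5148)/150 = 0.05657 A
  P_R3 = I_R3² × R3 = (0.05657)² × 150 = 0.48 W
Part 4:
  Power in each resistor, P = (ΔV)²/R:
    P_R1 = (9 - 0)²/62000 = 0.001306 W
    P_R2 = (0 - 0.5148)²/9.1 = 0.02912 W
    P_R3 = (9 - 0.5148)²/150 = 0.48 W
  P_total = P_R1 + P_R2 + P_R3 = 0.5104 W

Final answers:
1. V_2 = 0.5148 V
2. I_R2 = 0.05657 A
3. P_R3 = 0.48 W
4. P_total = 0.5104 W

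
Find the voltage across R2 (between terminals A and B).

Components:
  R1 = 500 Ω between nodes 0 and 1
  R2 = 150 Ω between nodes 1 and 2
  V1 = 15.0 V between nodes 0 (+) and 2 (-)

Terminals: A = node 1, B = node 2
R1 and R2 are in series across V1 (node 0 → node 1 → node 2), and the output A–B is taken across R2, so this is a voltage divider.
Series current: I = V1/(R1 + R2) = 15/(500 + 150) = 15/650 = 0.02308 A
V_R2 = I × R2 = V1 × R2/(R1 + R2) = 15 × 150/650 = 3.462 V

Final answer: 3.462 V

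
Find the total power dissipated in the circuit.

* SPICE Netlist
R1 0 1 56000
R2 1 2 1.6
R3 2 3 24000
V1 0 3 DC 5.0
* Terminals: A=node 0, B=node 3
Nodal analysis, taking node 3 as the 0 V reference.
Source V1 fixes V_0 = 5 V.
KCL at each unknown node (sum of currents leaving = 0; resistances in Ω):
  Node 1: (V_1 - 5)/56000 + (V_1 - V_2)/1.6 = 0
  Node 2: (V_2 - V_1)/1.6 + (V_2 - 0)/24000 = 0
Collecting terms (coefficients in siemens):
  0.625·V_1 - 0.625·V_2 = 0.00008929
  0.625·V_2 - 0.625·V_1 = 0
Determinant D = (0.625)(0.625) - (-0.625)(-0.625) = 0.0000372
V_1 = [(0.00008929)(0.625) - (-0.625)(0)]/D = 1.5 V
V_2 = [(0.625)(0) - (0.00008929)(-0.625)]/D = 1.5 V
Power in each resistor, P = (ΔV)²/R:
  P_R1 = (5 - 1.5)²/56000 = 0.0002187 W
  P_R2 = (1.5 - 1.5)²/1.6 = 0.00000000625 W
  P_R3 = (1.5 - 0)²/24000 = 0.00009375 W
P_total = P_R1 + P_R2 + P_R3 = 0.0003125 W

Final answer: 0.0003125 W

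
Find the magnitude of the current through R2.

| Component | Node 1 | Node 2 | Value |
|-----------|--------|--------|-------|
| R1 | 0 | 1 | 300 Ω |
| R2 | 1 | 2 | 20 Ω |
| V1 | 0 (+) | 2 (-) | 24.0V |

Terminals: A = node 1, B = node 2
Nodal analysis, taking node 2 as the 0 V reference.
Source V1 fixes V_0 = 24 V.
KCL at each unknown node (sum of currents leaving = 0; resistances in Ω):
  Node 1: (V_1 - 24)/300 + (V_1 - 0)/20 = 0
Collecting terms: 0.05333 × V_1 = 0.08  =>  V_1 = 1.5 V
I_R2 = (V_1 - V_2)/R2 = (1.5 - 0)/20 = 0.075 A
|I_R2| = 0.075 A

Final answer: |I_R2| = 0.075 A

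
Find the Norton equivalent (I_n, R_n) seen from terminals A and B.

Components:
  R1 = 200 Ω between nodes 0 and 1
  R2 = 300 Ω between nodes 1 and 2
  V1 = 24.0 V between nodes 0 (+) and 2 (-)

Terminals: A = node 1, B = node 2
Find the Thévenin equivalent first; then I_n = V_th/R_th and R_n = R_th.
Step 1 — V_th is the open-circuit voltage V_A - V_B (nothing connected across the terminals).
Nodal analysis, taking node 2 as the 0 V reference.
Source V1 fixes V_0 = 24 V.
KCL at each unknown node (sum of currents leaving = 0; resistances in Ω):
  Node 1: (V_1 - 24)/200 + (V_1 - 0)/300 = 0
Collecting terms: 0.008333 × V_1 = 0.12  =>  V_1 = 14.4 V
V_th = V_1 - V_2 = 14.4 - 0 = 14.4 V
Step 2 — R_th: zero the source — replace V1 by a short circuit (node 2 merges into node 0) — and find the resistance seen between A (node 1) and B (node 0).
Reduce the network between node 1 (A) and node 0 (B) by series/parallel combination:
  Rp1 = R1 ‖ R2 (parallel, both between nodes 0 and 1) = 1/(1/200 + 1/300) = 120 Ω
R_th = 120 Ω
I_n = V_th/R_th = 14.4/120 = 0.12 A, and R_n = R_th = 120 Ω

Final answer: I_n = 0.12 A, R_n = 120 Ω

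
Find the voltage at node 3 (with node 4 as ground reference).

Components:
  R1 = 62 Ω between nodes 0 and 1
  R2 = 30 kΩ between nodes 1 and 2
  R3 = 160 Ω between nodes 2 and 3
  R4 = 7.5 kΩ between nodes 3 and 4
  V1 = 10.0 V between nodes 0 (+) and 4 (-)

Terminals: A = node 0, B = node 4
Nodal analysis, taking node 4 as the 0 V reference.
Source V1 fixes V_0 = 10 V.
KCL at each unknown node (sum of currents leaving = 0; resistances in Ω):
  Node 1: (V_1 - 10)/62 + (V_1 - V_2)/30000 = 0
  Node 2: (V_2 - V_1)/30000 + (V_2 - V_3)/160 = 0
  Node 3: (V_3 - V_2)/160 + (V_3 - 0)/7500 = 0
Collecting terms (coefficients in siemens):
  0.01616·V_1 - 0.00003333·V_2 = 0.1613
  0.006283·V_2 - 0.00003333·V_1 - 0.00625·V_3 = 0
  0.006383·V_3 - 0.00625·V_2 = 0
Solving these 3 simultaneous equations (Gaussian elimination) gives:
  V_1 = 9.984 V, V_2 = 2.031 V, V_3 = 1.988 V
The requested potential is V_3 = 1.988 V.

Final answer: V_3 = 1.988 V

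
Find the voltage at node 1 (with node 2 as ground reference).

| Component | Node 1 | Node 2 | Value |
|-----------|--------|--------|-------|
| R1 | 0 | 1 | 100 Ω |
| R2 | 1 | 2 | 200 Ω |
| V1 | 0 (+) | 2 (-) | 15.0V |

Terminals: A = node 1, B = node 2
Nodal analysis, taking node 2 as the 0 V reference.
Source V1 fixes V_0 = 15 V.
KCL at each unknown node (sum of currents leaving = 0; resistances in Ω):
  Node 1: (V_1 - 15)/100 + (V_1 - 0)/200 = 0
Collecting terms: 0.015 × V_1 = 0.15  =>  V_1 = 10 V
The requested potential is V_1 = 10 V.

Final answer: V_1 = 10 V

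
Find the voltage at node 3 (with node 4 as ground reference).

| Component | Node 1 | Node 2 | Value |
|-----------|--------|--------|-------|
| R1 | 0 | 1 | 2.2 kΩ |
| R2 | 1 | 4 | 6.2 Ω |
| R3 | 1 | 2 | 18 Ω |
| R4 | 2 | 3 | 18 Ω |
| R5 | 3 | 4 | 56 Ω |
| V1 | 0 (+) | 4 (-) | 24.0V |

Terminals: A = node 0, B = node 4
Nodal analysis, taking node 4 as the 0 V reference.
Source V1 fixes V_0 = 24 V.
KCL at each unknown node (sum of currents leaving = 0; resistances in Ω):
  Node 1: (V_1 - 24)/2200 + (V_1 - 0)/6.2 + (V_1 - V_2)/18 = 0
  Node 2: (V_2 - V_1)/18 + (V_2 - V_3)/18 = 0
  Node 3: (V_3 - V_2)/18 + (V_3 - 0)/56 = 0
Collecting terms (coefficients in siemens):
  0.2173·V_1 - 0.05556·V_2 = 0.01091
  0.1111·V_2 - 0.05556·V_1 - 0.05556·V_3 = 0
  0.07341·V_3 - 0.05556·V_2 = 0
Solving these 3 simultaneous equations (Gaussian elimination) gives:
  V_1 = 0.0632 V, V_2 = 0.05083 V, V_3 = 0.03847 V
The requested potential is V_3 = 0.03847 V.

Final answer: V_3 = 0.03847 V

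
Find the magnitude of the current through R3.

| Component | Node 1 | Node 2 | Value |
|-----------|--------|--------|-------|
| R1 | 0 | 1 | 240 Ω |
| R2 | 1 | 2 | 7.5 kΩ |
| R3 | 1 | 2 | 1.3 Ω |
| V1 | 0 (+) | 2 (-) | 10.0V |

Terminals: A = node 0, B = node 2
Nodal analysis, taking node 2 as the 0 V reference.
Source V1 fixes V_0 = 10 V.
KCL at each unknown node (sum of currents leaving = 0; resistances in Ω):
  Node 1: (V_1 - 10)/240 + (V_1 - 0)/7500 + (V_1 - 0)/1.3 = 0
Collecting terms: 0.7735 × V_1 = 0.04167  =>  V_1 = 0.05387 V
I_R3 = (V_1 - V_2)/R3 = (0.05387 - 0)/1.3 = 0.04144 A
|I_R3| = 0.04144 A

Final answer: |I_R3| = 0.04144 A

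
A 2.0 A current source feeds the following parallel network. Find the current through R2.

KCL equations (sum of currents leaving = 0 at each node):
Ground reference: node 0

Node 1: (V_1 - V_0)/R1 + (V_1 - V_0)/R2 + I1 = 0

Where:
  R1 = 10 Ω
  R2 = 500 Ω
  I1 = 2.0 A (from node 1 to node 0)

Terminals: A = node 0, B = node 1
All resistors sit directly between nodes 0 and 1, so they are in parallel and share one voltage V; the full source current 2 A splits among them.
1/R_par = 1/10 + 1/500 = 0.102 S  =>  R_par = 9.804 Ω
V = I × R_par = 2 × 9.804 = 19.61 V
I_R2 = V/R2 = 19.61/500 = 0.03922 A

Final answer: 0.03922 A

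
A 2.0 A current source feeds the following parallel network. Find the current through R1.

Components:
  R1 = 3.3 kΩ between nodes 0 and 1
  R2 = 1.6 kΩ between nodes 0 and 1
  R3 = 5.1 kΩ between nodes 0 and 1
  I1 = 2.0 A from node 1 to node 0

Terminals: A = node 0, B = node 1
All resistors sit directly between nodes 0 and 1, so they are in parallel and share one voltage V; the full source current 2 A splits among them.
1/R_par = 1/3300 + 1/1600 + 1/5100 = 0.001124 S  =>  R_par = 889.6 Ω
V = I × R_par = 2 × 889.6 = 1779 V
I_R1 = V/R1 = 1779/3300 = 0.5391 A

Final answer: 0.5391 A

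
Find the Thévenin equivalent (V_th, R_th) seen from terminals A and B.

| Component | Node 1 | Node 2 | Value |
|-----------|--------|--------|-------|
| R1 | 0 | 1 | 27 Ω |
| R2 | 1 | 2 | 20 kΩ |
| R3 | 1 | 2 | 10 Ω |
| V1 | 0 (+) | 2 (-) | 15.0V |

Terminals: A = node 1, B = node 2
Step 1 — V_th is the open-circuit voltage V_A - V_B (nothing connected across the terminals).
Nodal analysis, taking node 2 as the 0 V reference.
Source V1 fixes V_0 = 15 V.
KCL at each unknown node (sum of currents leaving = 0; resistances in Ω):
  Node 1: (V_1 - 15)/27 + (V_1 - 0)/20000 + (V_1 - 0)/10 = 0
Collecting terms: 0.1371 × V_1 = 0.5556  =>  V_1 = 4.053 V
V_th = V_1 - V_2 = 4.053 - 0 = 4.053 V
Step 2 — R_th: zero the source — replace V1 by a short circuit (node 2 merges into node 0) — and find the resistance seen between A (node 1) and B (node 0).
Reduce the network between node 1 (A) and node 0 (B) by series/parallel combination:
  Rp1 = R1 ‖ R2 ‖ R3 (parallel, all between nodes 0 and 1) = 1/(1/27 + 1/20000 + 1/10) = 7.295 Ω
R_th = 7.295 Ω

Final answer: V_th = 4.053 V, R_th = 7.295 Ω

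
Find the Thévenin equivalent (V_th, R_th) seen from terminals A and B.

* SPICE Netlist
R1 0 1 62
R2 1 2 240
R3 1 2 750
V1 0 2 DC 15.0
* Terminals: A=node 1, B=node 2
Step 1 — V_th is the open-circuit voltage V_A - V_B (nothing connected across the terminals).
Nodal analysis, taking node 2 as the 0 V reference.
Source V1 fixes V_0 = 15 V.
KCL at each unknown node (sum of currents leaving = 0; resistances in Ω):
  Node 1: (V_1 - 15)/62 + (V_1 - 0)/240 + (V_1 - 0)/750 = 0
Collecting terms: 0.02163 × V_1 = 0.2419  =>  V_1 = 11.19 V
V_th = V_1 - V_2 = 11.19 - 0 = 11.19 V
Step 2 — R_th: zero the source — replace V1 by a short circuit (node 2 merges into node 0) — and find the resistance seen between A (node 1) and B (node 0).
Reduce the network between node 1 (A) and node 0 (B) by series/parallel combination:
  Rp1 = R1 ‖ R2 ‖ R3 (parallel, all between nodes 0 and 1) = 1/(1/62 + 1/240 + 1/750) = 46.23 Ω
R_th = 46.23 Ω

Final answer: V_th = 11.19 V, R_th = 46.23 Ω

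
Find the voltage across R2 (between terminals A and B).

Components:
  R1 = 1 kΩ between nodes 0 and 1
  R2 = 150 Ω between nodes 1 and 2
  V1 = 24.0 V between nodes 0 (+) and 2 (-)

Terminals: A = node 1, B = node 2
R1 and R2 are in series across V1 (node 0 → node 1 → node 2), and the output A–B is taken across R2, so this is a voltage divider.
Series current: I = V1/(R1 + R2) = 24/(1000 + 150) = 24/1150 = 0.02087 A
V_R2 = I × R2 = V1 × R2/(R1 + R2) = 24 × 150/1150 = 3.13 V

Final answer: 3.13 V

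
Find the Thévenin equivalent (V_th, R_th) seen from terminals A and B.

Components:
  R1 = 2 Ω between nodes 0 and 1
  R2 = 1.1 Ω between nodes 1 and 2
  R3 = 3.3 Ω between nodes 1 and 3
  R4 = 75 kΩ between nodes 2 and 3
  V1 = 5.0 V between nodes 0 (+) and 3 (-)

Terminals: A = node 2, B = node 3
Step 1 — V_th is the open-circuit voltage V_A - V_B (nothing connected across the terminals).
Nodal analysis, taking node 3 as the 0 V reference.
Source V1 fixes V_0 = 5 V.
KCL at each unknown node (sum of currents leaving = 0; resistances in Ω):
  Node 1: (V_1 - 5)/2 + (V_1 - V_2)/1.1 + (V_1 - 0)/3.3 = 0
  Node 2: (V_2 - V_1)/1.1 + (V_2 - 0)/75000 = 0
Collecting terms (coefficients in siemens):
  1.712·V_1 - 0.9091·V_2 = 2.5
  0.9091·V_2 - 0.9091·V_1 = 0
Determinant D = (1.712)(0.9091) - (-0.9091)(-0.9091) = 0.7301
V_1 = [(2.5)(0.9091) - (-0.9091)(0)]/D = 3.113 V
V_2 = [(1.712)(0) - (2.5)(-0.9091)]/D = 3.113 V
V_th = V_2 - V_3 = 3.113 - 0 = 3.113 V
Step 2 — R_th: zero the source — replace V1 by a short circuit (node 3 merges into node 0) — and find the resistance seen between A (node 2) and B (node 0).
Reduce the network between node 2 (A) and node 0 (B) by series/parallel combination:
  Rp1 = R1 ‖ R3 (parallel, both between nodes 0 and 1) = 1/(1/2 + 1/3.3) = 1.245 Ω
  Rs1 = R2 + Rp1 (series, joined only at node 1) = 1.1 + 1.245 = 2.345 Ω
  Rp2 = R4 ‖ Rs1 (parallel, both between nodes 0 and 2) = 1/(1/75000 + 1/2.345) = 2.345 Ω
R_th = 2.345 Ω

Final answer: V_th = 3.113 V, R_th = 2.345 Ω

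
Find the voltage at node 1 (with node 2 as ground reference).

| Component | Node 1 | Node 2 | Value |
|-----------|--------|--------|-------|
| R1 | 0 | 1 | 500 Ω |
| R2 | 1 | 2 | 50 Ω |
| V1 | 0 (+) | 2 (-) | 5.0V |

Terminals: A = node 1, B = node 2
Nodal analysis, taking node 2 as the 0 V reference.
Source V1 fixes V_0 = 5 V.
KCL at each unknown node (sum of currents leaving = 0; resistances in Ω):
  Node 1: (V_1 - 5)/500 + (V_1 - 0)/50 = 0
Collecting terms: 0.022 × V_1 = 0.01  =>  V_1 = 0.4545 V
The requested potential is V_1 = 0.4545 V.

Final answer: V_1 = 0.4545 V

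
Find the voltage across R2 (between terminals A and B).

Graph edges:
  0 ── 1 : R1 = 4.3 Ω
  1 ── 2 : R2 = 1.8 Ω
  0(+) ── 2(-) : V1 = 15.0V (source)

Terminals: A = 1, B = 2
R1 and R2 are in series across V1 (node 0 → node 1 → node 2), and the output A–B is taken across R2, so this is a voltage divider.
Series current: I = V1/(R1 + R2) = 15/(4.3 + 1.8) = 15/6.1 = 2.459 A
V_R2 = I × R2 = V1 × R2/(R1 + R2) = 15 × 1.8/6.1 = 4.426 V

Final answer: 4.426 V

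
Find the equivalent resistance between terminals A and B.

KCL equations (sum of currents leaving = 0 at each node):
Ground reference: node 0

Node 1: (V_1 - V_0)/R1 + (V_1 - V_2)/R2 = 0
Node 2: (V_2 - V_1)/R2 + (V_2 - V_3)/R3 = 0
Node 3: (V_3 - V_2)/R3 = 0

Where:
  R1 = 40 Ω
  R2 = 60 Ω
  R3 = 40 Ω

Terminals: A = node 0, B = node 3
Reduce the network between node 0 (A) and node 3 (B) by series/parallel combination:
  Rs1 = R1 + R2 (series, joined only at node 1) = 40 + 60 = 100 Ω
  Rs2 = R3 + Rs1 (series, joined only at node 2) = 40 + 100 = 140 Ω
R_eq = 140 Ω

Final answer: 140 Ω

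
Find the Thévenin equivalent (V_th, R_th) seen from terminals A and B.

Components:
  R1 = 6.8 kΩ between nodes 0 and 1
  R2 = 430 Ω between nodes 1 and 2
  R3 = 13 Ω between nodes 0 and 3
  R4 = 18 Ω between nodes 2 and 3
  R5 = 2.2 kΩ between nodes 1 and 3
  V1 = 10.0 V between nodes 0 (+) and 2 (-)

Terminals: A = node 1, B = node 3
Step 1 — V_th is the open-circuit voltage V_A - V_B (nothing connected across the terminals).
Nodal analysis, taking node 2 as the 0 V reference.
Source V1 fixes V_0 = 10 V.
KCL at each unknown node (sum of currents leaving = 0; resistances in Ω):
  Node 1: (V_1 - 10)/6800 + (V_1 - 0)/430 + (V_1 - V_3)/2200 = 0
  Node 3: (V_3 - 10)/13 + (V_3 - 0)/18 + (V_3 - V_1)/2200 = 0
Collecting terms (coefficients in siemens):
  0.002927·V_1 - 0.0004545·V_3 = 0.001471
  0.1329·V_3 - 0.0004545·V_1 = 0.7692
Determinant D = (0.002927)(0.1329) - (-0.0004545)(-0.0004545) = 0.0003889
V_1 = [(0.001471)(0.1329) - (-0.0004545)(0.7692)]/D = 1.402 V
V_3 = [(0.002927)(0.7692) - (0.001471)(-0.0004545)]/D = 5.791 V
V_th = V_1 - V_3 = 1.402 - 5.791 = -4.39 V
Step 2 — R_th: zero the source — replace V1 by a short circuit (node 2 merges into node 0) — and find the resistance seen between A (node 1) and B (node 3).
Reduce the network between node 1 (A) and node 3 (B) by series/parallel combination:
  Rp1 = R1 ‖ R2 (parallel, both between nodes 0 and 1) = 1/(1/6800 + 1/430) = 404.4 Ω
  Rp2 = R3 ‖ R4 (parallel, both between nodes 0 and 3) = 1/(1/13 + 1/18) = 7.548 Ω
  Rs1 = Rp1 + Rp2 (series, joined only at node 0) = 404.4 + 7.548 = 412 Ω
  Rp3 = R5 ‖ Rs1 (parallel, both between nodes 1 and 3) = 1/(1/2200 + 1/412) = 347 Ω
R_th = 347 Ω

Final answer: V_th = -4.39 V, R_th = 347 Ω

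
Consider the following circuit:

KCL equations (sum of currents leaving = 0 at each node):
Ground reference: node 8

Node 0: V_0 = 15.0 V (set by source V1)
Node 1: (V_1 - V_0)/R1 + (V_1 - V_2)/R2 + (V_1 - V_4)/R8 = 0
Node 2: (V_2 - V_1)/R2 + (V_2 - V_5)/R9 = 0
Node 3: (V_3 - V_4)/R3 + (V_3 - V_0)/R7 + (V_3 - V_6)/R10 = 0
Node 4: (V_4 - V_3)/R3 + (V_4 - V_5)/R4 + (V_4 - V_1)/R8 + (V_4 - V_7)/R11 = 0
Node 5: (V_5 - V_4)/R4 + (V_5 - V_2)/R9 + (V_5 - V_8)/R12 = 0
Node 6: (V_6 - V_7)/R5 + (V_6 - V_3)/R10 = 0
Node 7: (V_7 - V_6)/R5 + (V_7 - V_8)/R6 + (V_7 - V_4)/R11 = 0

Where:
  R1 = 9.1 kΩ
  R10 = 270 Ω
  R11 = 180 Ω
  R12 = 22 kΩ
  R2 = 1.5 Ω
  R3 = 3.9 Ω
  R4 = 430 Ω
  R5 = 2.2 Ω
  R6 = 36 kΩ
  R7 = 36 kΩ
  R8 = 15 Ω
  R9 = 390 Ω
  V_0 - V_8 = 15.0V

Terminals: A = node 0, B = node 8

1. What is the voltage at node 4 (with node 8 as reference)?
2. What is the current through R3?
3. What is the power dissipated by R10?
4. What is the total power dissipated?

Nodal analysis, taking node 8 as the 0 V reference.
Source V1 fixes V_0 = 15 V.
KCL at each unknown node (sum of currents leaving = 0; resistances in Ω):
  Node 1: (V_1 - 15)/9100 + (V_1 - V_2)/1.5 + (V_1 - V_4)/15 = 0
  Node 2: (V_2 - V_1)/1.5 + (V_2 - V_5)/390 = 0
  Node 3: (V_3 - V_4)/3.9 + (V_3 - 15)/36000 + (V_3 - V_6)/270 = 0
  Node 4: (V_4 - V_3)/3.9 + (V_4 - V_5)/430 + (V_4 - V_1)/15 + (V_4 - V_7)/180 = 0
  Node 5: (V_5 - V_4)/430 + (V_5 - V_2)/390 + (V_5 - 0)/22000 = 0
  Node 6: (V_6 - V_7)/2.2 + (V_6 - V_3)/270 = 0
  Node 7: (V_7 - V_6)/2.2 + (V_7 - 0)/36000 + (V_7 - V_4)/180 = 0
Collecting terms (coefficients in siemens):
  0.7334·V_1 - 0.6667·V_2 - 0.06667·V_4 = 0.001648
  0.6692·V_2 - 0.6667·V_1 - 0.002564·V_5 = 0
  0.2601·V_3 - 0.2564·V_4 - 0.003704·V_6 = 0.0004167
  0.331·V_4 - 0.06667·V_1 - 0.2564·V_3 - 0.002326·V_5 - 0.005556·V_7 = 0
  0.004935·V_5 - 0.002564·V_2 - 0.002326·V_4 = 0
  0.4582·V_6 - 0.003704·V_3 - 0.4545·V_7 = 0
  0.4601·V_7 - 0.005556·V_4 - 0.4545·V_6 = 0
Solving these 7 simultaneous equations (Gaussian elimination) gives:
  V_1 = 9.817 V, V_2 = 9.816 V, V_3 = 9.812 V, V_4 = 9.812 V
  V_5 = 9.724 V, V_6 = 9.783 V, V_7 = 9.782 V
Part 1:
  Read off the nodal solution: V_4 = 9.812 V
Part 2:
  I_R3 = (V_3 - V_4)/R3 = (9.812 - 9.812)/3.9 = 0.00003565 A
  Magnitude: I_R3 = 0.00003565 A
Part 3:
  I_R10 = (V_3 - V_6)/R10 = (9.812 - 9.783)/270 = 0.0001085 A
  P_R10 = I_R10² × R10 = (0.0001085)² × 270 = 0.000003177 W
Part 4:
  Power in each resistor, P = (ΔV)²/R:
    P_R1 = (15 - 9.817)²/9100 = 0.002952 W
    P_R2 = (9.817 - 9.816)²/1.5 = 0.00000008455 W
    P_R3 = (9.812 - 9.812)²/3.9 = 0.000000004955 W
    P_R4 = (9.812 - 9.724)²/430 = 0.000018 W
    P_R5 = (9.783 - 9.782)²/2.2 = 0.00000002588 W
    P_R6 = (9.782 - 0)²/36000 = 0.002658 W
    P_R7 = (15 - 9.812)²/36000 = 0.0007477 W
    P_R8 = (9.817 - 9.812)²/15 = 0.000001655 W
    P_R9 = (9.816 - 9.724)²/390 = 0.00002198 W
    P_R10 = (9.812 - 9.783)²/270 = 0.000003177 W
    P_R11 = (9.812 - 9.782)²/180 = 0.000004798 W
    P_R12 = (9.724 - 0)²/22000 = 0.004298 W
  P_total = P_R1 + P_R2 + P_R3 + P_R4 + P_R5 + P_R6 + P_R7 + P_R8 + P_R9 + P_R10 + P_R11 + P_R12 = 0.01071 W

Final answers:
1. V_4 = 9.812 V
2. I_R3 = 3.565e-05 A
3. P_R10 = 3.177e-06 W
4. P_total = 0.01071 W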